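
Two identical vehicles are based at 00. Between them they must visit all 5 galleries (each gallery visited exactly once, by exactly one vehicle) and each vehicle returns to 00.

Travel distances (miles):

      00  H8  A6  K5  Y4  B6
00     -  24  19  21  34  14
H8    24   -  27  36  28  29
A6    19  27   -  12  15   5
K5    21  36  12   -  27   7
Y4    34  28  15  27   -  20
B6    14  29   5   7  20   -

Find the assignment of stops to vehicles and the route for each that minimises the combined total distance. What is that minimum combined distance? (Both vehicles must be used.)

128 miles — the smallest possible combined total.

Check every non-empty split of the stops between the two vehicles; for each half take its own optimal tour:
  {H8} + {A6, K5, Y4, B6}: 48 + 82 = 130
  {A6} + {H8, K5, Y4, B6}: 38 + 100 = 138
  {H8, A6} + {K5, Y4, B6}: 70 + 82 = 152
  {K5} + {H8, A6, Y4, B6}: 42 + 86 = 128
  {H8, K5} + {A6, Y4, B6}: 81 + 68 = 149
  {A6, K5} + {H8, Y4, B6}: 52 + 86 = 138
  … (15 splits in total)
Best: vehicle 1 00 → K5 → 00 = 42; vehicle 2 00 → H8 → Y4 → A6 → B6 → 00 = 86; combined 128.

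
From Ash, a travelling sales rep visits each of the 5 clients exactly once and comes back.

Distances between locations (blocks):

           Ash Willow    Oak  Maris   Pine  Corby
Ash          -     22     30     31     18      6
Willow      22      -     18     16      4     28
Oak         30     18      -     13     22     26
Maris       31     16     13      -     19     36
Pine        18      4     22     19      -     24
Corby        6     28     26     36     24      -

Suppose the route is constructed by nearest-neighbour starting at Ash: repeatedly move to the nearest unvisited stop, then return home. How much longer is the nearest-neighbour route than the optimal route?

From Ash: Corby=6, Pine=18, Willow=22, Oak=30, Maris=31 → choose Corby (6).
From Corby: Pine=24, Oak=26, Willow=28, Maris=36 → choose Pine (24).
From Pine: Willow=4, Maris=19, Oak=22 → choose Willow (4).
From Willow: Maris=16, Oak=18 → choose Maris (16).
From Maris: Oak=13 → choose Oak (13).
NN route Ash → Corby → Pine → Willow → Maris → Oak → Ash costs 93.
Optimal: Ash → Pine → Willow → Maris → Oak → Corby → Ash costs 83 (by enumerating all 60 distinct tours).
Excess = 93 − 83 = 10.

Excess over optimum: 10 blocks.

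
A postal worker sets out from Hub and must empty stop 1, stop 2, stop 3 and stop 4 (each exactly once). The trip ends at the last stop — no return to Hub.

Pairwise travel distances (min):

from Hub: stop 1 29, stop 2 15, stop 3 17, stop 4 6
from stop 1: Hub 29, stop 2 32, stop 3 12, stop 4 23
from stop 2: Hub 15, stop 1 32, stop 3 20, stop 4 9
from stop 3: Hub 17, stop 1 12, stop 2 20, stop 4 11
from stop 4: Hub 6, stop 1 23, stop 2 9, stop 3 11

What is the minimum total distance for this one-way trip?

There are 4! = 24 possible orderings.
Hub → stop 1 → stop 2 → stop 3 → stop 4: 29+32+20+11 = 92
Hub → stop 1 → stop 2 → stop 4 → stop 3: 29+32+9+11 = 81
Hub → stop 1 → stop 3 → stop 2 → stop 4: 29+12+20+9 = 70
Hub → stop 1 → stop 3 → stop 4 → stop 2: 29+12+11+9 = 61
Hub → stop 1 → stop 4 → stop 2 → stop 3: 29+23+9+20 = 81
Hub → stop 1 → stop 4 → stop 3 → stop 2: 29+23+11+20 = 83
Hub → stop 2 → stop 1 → stop 3 → stop 4: 15+32+12+11 = 70
Hub → stop 2 → stop 1 → stop 4 → stop 3: 15+32+23+11 = 81
Hub → stop 2 → stop 3 → stop 1 → stop 4: 15+20+12+23 = 70
Hub → stop 2 → stop 3 → stop 4 → stop 1: 15+20+11+23 = 69
Hub → stop 2 → stop 4 → stop 1 → stop 3: 15+9+23+12 = 59
Hub → stop 2 → stop 4 → stop 3 → stop 1: 15+9+11+12 = 47
Hub → stop 3 → stop 1 → stop 2 → stop 4: 17+12+32+9 = 70
Hub → stop 3 → stop 1 → stop 4 → stop 2: 17+12+23+9 = 61
… (10 more)
The minimum is 47.
One shortest path: Hub → stop 2 → stop 4 → stop 3 → stop 1.

47 min — the minimum one-way total.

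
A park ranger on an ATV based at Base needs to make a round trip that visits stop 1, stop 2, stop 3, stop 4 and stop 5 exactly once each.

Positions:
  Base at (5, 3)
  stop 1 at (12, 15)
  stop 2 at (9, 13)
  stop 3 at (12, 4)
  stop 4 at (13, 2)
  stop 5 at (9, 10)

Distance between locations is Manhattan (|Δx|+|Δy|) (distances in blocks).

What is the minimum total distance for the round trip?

Minimum total distance: 42 blocks.

There are 60 distinct closed tours to check (reversals are equivalent).
Base→stop 1→stop 2→stop 3→stop 4→stop 5→Base: 19+5+12+3+12+11 = 62
Base→stop 1→stop 2→stop 3→stop 5→stop 4→Base: 19+5+12+9+12+9 = 66
Base→stop 1→stop 2→stop 4→stop 3→stop 5→Base: 19+5+15+3+9+11 = 62
Base→stop 1→stop 2→stop 4→stop 5→stop 3→Base: 19+5+15+12+9+8 = 68
Base→stop 1→stop 2→stop 5→stop 3→stop 4→Base: 19+5+3+9+3+9 = 48
Base→stop 1→stop 2→stop 5→stop 4→stop 3→Base: 19+5+3+12+3+8 = 50
Base→stop 1→stop 3→stop 2→stop 4→stop 5→Base: 19+11+12+15+12+11 = 80
Base→stop 1→stop 3→stop 2→stop 5→stop 4→Base: 19+11+12+3+12+9 = 66
Base→stop 1→stop 3→stop 4→stop 2→stop 5→Base: 19+11+3+15+3+11 = 62
Base→stop 1→stop 3→stop 4→stop 5→stop 2→Base: 19+11+3+12+3+14 = 62
Base→stop 1→stop 3→stop 5→stop 2→stop 4→Base: 19+11+9+3+15+9 = 66
Base→stop 1→stop 3→stop 5→stop 4→stop 2→Base: 19+11+9+12+15+14 = 80
Base→stop 1→stop 4→stop 2→stop 3→stop 5→Base: 19+14+15+12+9+11 = 80
Base→stop 1→stop 4→stop 2→stop 5→stop 3→Base: 19+14+15+3+9+8 = 68
… (46 more)
Base→stop 4→stop 3→stop 1→stop 2→stop 5→Base: 9+3+11+5+3+11 = 42  ← best
The minimum is 42.
One optimal route: Base → stop 4 → stop 3 → stop 1 → stop 2 → stop 5 → Base (or its reverse).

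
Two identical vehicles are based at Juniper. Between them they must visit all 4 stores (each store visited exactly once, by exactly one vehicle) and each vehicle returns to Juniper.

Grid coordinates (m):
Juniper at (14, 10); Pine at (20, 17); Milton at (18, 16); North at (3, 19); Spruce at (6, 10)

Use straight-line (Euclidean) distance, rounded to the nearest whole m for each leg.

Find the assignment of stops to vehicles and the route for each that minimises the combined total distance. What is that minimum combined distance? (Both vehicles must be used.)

Try each way of splitting the stops between the two vehicles (each non-empty) and, for each split, find the best tour for each vehicle:
  {Pine} + {Milton, North, Spruce}: 18 + 39 = 57
  {Milton} + {Pine, North, Spruce}: 14 + 43 = 57
  {Pine, Milton} + {North, Spruce}: 18 + 31 = 49
  {North} + {Pine, Milton, Spruce}: 28 + 32 = 60
  {Pine, North} + {Milton, Spruce}: 40 + 28 = 68
  {Milton, North} + {Pine, Spruce}: 36 + 33 = 69
  … (7 splits in total)
Best: vehicle 1 Juniper → Pine → Milton → Juniper = 18; vehicle 2 Juniper → North → Spruce → Juniper = 31; combined 49.

49 m — the smallest possible combined total.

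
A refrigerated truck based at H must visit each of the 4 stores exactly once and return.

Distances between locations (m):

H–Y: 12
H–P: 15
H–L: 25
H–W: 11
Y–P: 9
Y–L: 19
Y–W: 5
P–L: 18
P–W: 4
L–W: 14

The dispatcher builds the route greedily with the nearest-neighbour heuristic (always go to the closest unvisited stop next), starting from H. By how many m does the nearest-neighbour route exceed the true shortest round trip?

From H: W=11, Y=12, P=15, L=25 → choose W (11).
From W: P=4, Y=5, L=14 → choose P (4).
From P: Y=9, L=18 → choose Y (9).
From Y: L=19 → choose L (19).
NN route H → W → P → Y → L → H costs 68.
Optimal: H → Y → P → L → W → H costs 64 (by enumerating all 12 distinct tours).
Excess = 68 − 64 = 4.

Excess over optimum: 4 m.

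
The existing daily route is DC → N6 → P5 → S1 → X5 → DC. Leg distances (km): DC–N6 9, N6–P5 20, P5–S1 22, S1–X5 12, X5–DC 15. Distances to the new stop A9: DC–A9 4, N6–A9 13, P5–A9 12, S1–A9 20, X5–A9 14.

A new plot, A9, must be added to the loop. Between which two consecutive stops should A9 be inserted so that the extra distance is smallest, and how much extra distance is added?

Minimum extra distance: 3 km, inserting A9 between X5 and DC.

Insertion cost between consecutive stops i–j is d(i,A9) + d(A9,j) − d(i,j):
  between DC and N6: 4 + 13 − 9 = 8
  between N6 and P5: 13 + 12 − 20 = 5
  between P5 and S1: 12 + 20 − 22 = 10
  between S1 and X5: 20 + 14 − 12 = 22
  between X5 and DC: 14 + 4 − 15 = 3
Cheapest insertion is between X5 and DC, adding 3.
New total = 78 + 3 = 81.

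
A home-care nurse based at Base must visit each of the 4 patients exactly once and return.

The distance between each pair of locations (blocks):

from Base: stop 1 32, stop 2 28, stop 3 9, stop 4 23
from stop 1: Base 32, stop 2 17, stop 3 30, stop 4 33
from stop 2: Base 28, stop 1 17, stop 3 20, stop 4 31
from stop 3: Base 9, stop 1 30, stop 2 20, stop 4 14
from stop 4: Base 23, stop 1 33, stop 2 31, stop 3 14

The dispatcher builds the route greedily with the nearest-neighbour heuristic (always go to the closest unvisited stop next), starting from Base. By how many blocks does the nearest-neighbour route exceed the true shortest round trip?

From Base: stop 3=9, stop 4=23, stop 2=28, stop 1=32 → choose stop 3 (9).
From stop 3: stop 4=14, stop 2=20, stop 1=30 → choose stop 4 (14).
From stop 4: stop 2=31, stop 1=33 → choose stop 2 (31).
From stop 2: stop 1=17 → choose stop 1 (17).
NN route Base → stop 3 → stop 4 → stop 2 → stop 1 → Base costs 103.
Optimal: Base → stop 2 → stop 1 → stop 4 → stop 3 → Base costs 101 (by enumerating all 12 distinct tours).
Excess = 103 − 101 = 2.

The nearest-neighbour route is 2 blocks longer than optimal.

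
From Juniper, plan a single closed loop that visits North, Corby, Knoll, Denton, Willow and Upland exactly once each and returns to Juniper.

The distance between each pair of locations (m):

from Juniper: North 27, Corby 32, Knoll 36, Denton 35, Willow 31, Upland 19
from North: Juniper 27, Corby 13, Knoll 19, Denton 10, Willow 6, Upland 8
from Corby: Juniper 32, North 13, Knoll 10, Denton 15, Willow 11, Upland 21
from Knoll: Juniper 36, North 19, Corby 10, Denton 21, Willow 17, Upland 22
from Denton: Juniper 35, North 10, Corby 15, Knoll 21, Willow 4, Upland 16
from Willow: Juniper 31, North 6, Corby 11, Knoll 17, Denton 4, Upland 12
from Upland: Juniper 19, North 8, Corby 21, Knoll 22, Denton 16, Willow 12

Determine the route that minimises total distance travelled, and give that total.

There are 360 distinct closed tours to check (reversals are equivalent).
Juniper → North → Corby → Knoll → Denton → Willow → Upland → Juniper: 27+13+10+21+4+12+19 = 106
Juniper → North → Corby → Knoll → Denton → Upland → Willow → Juniper: 27+13+10+21+16+12+31 = 130
Juniper → North → Corby → Knoll → Willow → Denton → Upland → Juniper: 27+13+10+17+4+16+19 = 106
Juniper → North → Corby → Knoll → Willow → Upland → Denton → Juniper: 27+13+10+17+12+16+35 = 130
Juniper → North → Corby → Knoll → Upland → Denton → Willow → Juniper: 27+13+10+22+16+4+31 = 123
Juniper → North → Corby → Knoll → Upland → Willow → Denton → Juniper: 27+13+10+22+12+4+35 = 123
Juniper → North → Corby → Denton → Knoll → Willow → Upland → Juniper: 27+13+15+21+17+12+19 = 124
Juniper → North → Corby → Denton → Knoll → Upland → Willow → Juniper: 27+13+15+21+22+12+31 = 141
… (352 more)
Juniper → Knoll → Corby → Denton → Willow → North → Upland → Juniper: 36+10+15+4+6+8+19 = 98  ← best
The minimum is 98.
One optimal route: Juniper → Knoll → Corby → Denton → Willow → North → Upland → Juniper (or its reverse).

Minimum total distance: 98 m.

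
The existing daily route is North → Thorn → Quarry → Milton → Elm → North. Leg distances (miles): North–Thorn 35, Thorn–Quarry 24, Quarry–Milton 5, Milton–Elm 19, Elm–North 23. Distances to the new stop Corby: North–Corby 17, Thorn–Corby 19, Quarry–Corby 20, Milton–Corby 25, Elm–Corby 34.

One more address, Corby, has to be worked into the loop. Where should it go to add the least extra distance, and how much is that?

Insertion cost between consecutive stops i–j is d(i,Corby) + d(Corby,j) − d(i,j):
  between North and Thorn: 17 + 19 − 35 = 1
  between Thorn and Quarry: 19 + 20 − 24 = 15
  between Quarry and Milton: 20 + 25 − 5 = 40
  between Milton and Elm: 25 + 34 − 19 = 40
  between Elm and North: 34 + 17 − 23 = 28
Cheapest insertion is between North and Thorn, adding 1.
New total = 106 + 1 = 107.

Adding 1 miles by placing Corby on the North–Thorn leg.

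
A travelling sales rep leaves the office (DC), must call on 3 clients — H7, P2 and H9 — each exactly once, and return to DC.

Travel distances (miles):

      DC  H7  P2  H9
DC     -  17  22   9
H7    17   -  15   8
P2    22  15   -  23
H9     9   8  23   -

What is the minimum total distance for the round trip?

With 3 stops there are 3!/2 = 3 distinct round trips (a route and its reverse cost the same).
DC - H7 - P2 - H9 - DC: 17+15+23+9 = 64
DC - H7 - H9 - P2 - DC: 17+8+23+22 = 70
DC - P2 - H7 - H9 - DC: 22+15+8+9 = 54
The minimum is 54.
One optimal route: DC → P2 → H7 → H9 → DC (or its reverse).

Shortest round trip = 54 miles.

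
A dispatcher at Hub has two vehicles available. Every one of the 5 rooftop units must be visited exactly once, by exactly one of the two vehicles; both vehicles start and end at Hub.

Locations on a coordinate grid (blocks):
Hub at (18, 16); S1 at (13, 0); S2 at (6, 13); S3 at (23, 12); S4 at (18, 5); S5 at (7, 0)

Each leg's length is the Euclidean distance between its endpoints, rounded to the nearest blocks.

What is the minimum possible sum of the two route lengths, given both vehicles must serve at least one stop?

Try each way of splitting the stops between the two vehicles (each non-empty) and, for each split, find the best tour for each vehicle:
  {S1} + {S2, S3, S4, S5}: 34 + 52 = 86
  {S2} + {S1, S3, S4, S5}: 24 + 47 = 71
  {S1, S2} + {S3, S4, S5}: 44 + 46 = 90
  {S3} + {S1, S2, S4, S5}: 12 + 49 = 61
  {S1, S3} + {S2, S4, S5}: 39 + 48 = 87
  {S2, S3} + {S1, S4, S5}: 35 + 43 = 78
  … (15 splits in total)
Best: vehicle 1 Hub → S3 → Hub = 12; vehicle 2 Hub → S2 → S5 → S1 → S4 → Hub = 49; combined 61.

Minimum combined distance: 61 blocks.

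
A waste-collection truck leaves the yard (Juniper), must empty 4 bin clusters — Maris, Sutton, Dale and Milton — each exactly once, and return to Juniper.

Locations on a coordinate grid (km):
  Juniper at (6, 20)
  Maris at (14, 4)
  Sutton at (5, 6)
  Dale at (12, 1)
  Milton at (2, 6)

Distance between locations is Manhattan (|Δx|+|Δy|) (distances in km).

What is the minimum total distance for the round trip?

There are 12 distinct closed tours to check (reversals are equivalent).
Juniper - Maris - Sutton - Dale - Milton - Juniper: 24+11+12+15+18 = 80
Juniper - Maris - Sutton - Milton - Dale - Juniper: 24+11+3+15+25 = 78
Juniper - Maris - Dale - Sutton - Milton - Juniper: 24+5+12+3+18 = 62
Juniper - Maris - Dale - Milton - Sutton - Juniper: 24+5+15+3+15 = 62
Juniper - Maris - Milton - Sutton - Dale - Juniper: 24+14+3+12+25 = 78
Juniper - Maris - Milton - Dale - Sutton - Juniper: 24+14+15+12+15 = 80
Juniper - Sutton - Maris - Dale - Milton - Juniper: 15+11+5+15+18 = 64
Juniper - Sutton - Maris - Milton - Dale - Juniper: 15+11+14+15+25 = 80
Juniper - Sutton - Dale - Maris - Milton - Juniper: 15+12+5+14+18 = 64
Juniper - Sutton - Milton - Maris - Dale - Juniper: 15+3+14+5+25 = 62
Juniper - Dale - Maris - Sutton - Milton - Juniper: 25+5+11+3+18 = 62
Juniper - Dale - Sutton - Maris - Milton - Juniper: 25+12+11+14+18 = 80
The minimum is 62.
One optimal route: Juniper → Maris → Dale → Sutton → Milton → Juniper (or its reverse).

Minimum total distance: 62 km.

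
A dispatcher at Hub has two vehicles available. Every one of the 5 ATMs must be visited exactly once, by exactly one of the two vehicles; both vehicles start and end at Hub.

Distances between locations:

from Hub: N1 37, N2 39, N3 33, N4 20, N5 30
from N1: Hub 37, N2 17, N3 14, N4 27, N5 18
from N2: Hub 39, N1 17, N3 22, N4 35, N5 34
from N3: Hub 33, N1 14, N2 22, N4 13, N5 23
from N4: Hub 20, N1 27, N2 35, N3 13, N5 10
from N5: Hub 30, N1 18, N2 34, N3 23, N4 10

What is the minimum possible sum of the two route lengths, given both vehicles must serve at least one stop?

160 — the smallest possible combined total.

There are 2^4 − 1 = 15 ways to divide the 5 stops into two non-empty groups. For each, the best each vehicle can do is its own shortest tour through its group:
  {N1} + {N2, N3, N4, N5}: 74 + 114 = 188
  {N2} + {N1, N3, N4, N5}: 78 + 95 = 173
  {N1, N2} + {N3, N4, N5}: 93 + 86 = 179
  {N3} + {N1, N2, N4, N5}: 66 + 104 = 170
  {N1, N3} + {N2, N4, N5}: 84 + 103 = 187
  {N2, N3} + {N1, N4, N5}: 94 + 85 = 179
  … (15 splits in total)
  {N4} + {N1, N2, N3, N5}: 40 + 120 = 160  ← best
Best: vehicle 1 Hub → N4 → Hub = 40; vehicle 2 Hub → N3 → N2 → N1 → N5 → Hub = 120; combined 160.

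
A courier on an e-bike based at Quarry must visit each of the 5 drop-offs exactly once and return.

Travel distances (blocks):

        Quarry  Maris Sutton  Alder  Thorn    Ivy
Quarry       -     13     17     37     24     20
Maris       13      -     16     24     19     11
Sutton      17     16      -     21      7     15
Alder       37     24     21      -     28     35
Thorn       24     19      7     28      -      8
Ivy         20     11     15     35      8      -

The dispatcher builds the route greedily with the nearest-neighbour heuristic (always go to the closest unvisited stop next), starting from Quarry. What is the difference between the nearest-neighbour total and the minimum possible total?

Quarry: Maris=13, Sutton=17, Ivy=20, Thorn=24, Alder=37 ⇒ Maris
Maris: Ivy=11, Sutton=16, Thorn=19, Alder=24 ⇒ Ivy
Ivy: Thorn=8, Sutton=15, Alder=35 ⇒ Thorn
Thorn: Sutton=7, Alder=28 ⇒ Sutton
Sutton: Alder=21 ⇒ Alder
NN route Quarry → Maris → Ivy → Thorn → Sutton → Alder → Quarry costs 97.
Optimal: Quarry → Maris → Alder → Sutton → Thorn → Ivy → Quarry costs 93 (by enumerating all 60 distinct tours).
Excess = 97 − 93 = 4.

The nearest-neighbour route is 4 blocks longer than optimal.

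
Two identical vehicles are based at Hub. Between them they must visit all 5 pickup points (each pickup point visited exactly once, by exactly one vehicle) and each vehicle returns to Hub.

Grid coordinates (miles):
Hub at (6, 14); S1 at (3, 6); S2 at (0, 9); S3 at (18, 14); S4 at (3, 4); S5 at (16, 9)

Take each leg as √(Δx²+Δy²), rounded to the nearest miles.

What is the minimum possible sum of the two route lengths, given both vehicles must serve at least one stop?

52 miles — the smallest possible combined total.

Try each way of splitting the stops between the two vehicles (each non-empty) and, for each split, find the best tour for each vehicle:
  {S1} + {S2, S3, S4, S5}: 18 + 45 = 63
  {S2} + {S1, S3, S4, S5}: 16 + 42 = 58
  {S1, S2} + {S3, S4, S5}: 21 + 41 = 62
  {S3} + {S1, S2, S4, S5}: 24 + 39 = 63
  {S1, S3} + {S2, S4, S5}: 38 + 39 = 77
  {S2, S3} + {S1, S4, S5}: 39 + 36 = 75
  … (15 splits in total)
  {S1, S2, S4} + {S3, S5}: 24 + 28 = 52  ← best
Best: vehicle 1 Hub → S2 → S1 → S4 → Hub = 24; vehicle 2 Hub → S3 → S5 → Hub = 28; combined 52.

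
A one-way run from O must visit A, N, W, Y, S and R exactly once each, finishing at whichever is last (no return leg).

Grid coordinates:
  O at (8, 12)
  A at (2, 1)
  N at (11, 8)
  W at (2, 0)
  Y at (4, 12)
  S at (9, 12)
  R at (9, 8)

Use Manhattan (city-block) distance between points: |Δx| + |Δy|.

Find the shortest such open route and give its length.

Shortest open route: 32.

There are 6! = 720 possible orderings.
O - A - N - W - Y - S - R: 17+16+17+14+5+4 = 73
O - A - N - W - Y - R - S: 17+16+17+14+9+4 = 77
O - A - N - W - S - Y - R: 17+16+17+19+5+9 = 83
O - A - N - W - S - R - Y: 17+16+17+19+4+9 = 82
O - A - N - W - R - Y - S: 17+16+17+15+9+5 = 79
O - A - N - W - R - S - Y: 17+16+17+15+4+5 = 74
O - A - N - Y - W - S - R: 17+16+11+14+19+4 = 81
O - A - N - Y - W - R - S: 17+16+11+14+15+4 = 77
… (712 more)
O - N - R - S - Y - A - W: 7+2+4+5+13+1 = 32  ← best
The minimum is 32.
One shortest path: O → N → R → S → Y → A → W.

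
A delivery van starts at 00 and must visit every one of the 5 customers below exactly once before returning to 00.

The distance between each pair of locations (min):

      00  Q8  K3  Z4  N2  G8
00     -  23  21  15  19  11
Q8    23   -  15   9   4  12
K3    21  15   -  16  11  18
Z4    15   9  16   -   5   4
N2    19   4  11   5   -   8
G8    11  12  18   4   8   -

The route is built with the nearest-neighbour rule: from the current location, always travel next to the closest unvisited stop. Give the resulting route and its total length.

00 → [G8:11 / Z4:15 / N2:19 / K3:21 / Q8:23] → G8 (11)
G8 → [Z4:4 / N2:8 / Q8:12 / K3:18] → Z4 (4)
Z4 → [N2:5 / Q8:9 / K3:16] → N2 (5)
N2 → [Q8:4 / K3:11] → Q8 (4)
Q8 → [K3:15] → K3 (15)
Return K3→00: 21.
Total = 11 + 4 + 5 + 4 + 15 + 21 = 60.

Total distance 60 min via the nearest-neighbour route 00 → G8 → Z4 → N2 → Q8 → K3 → 00.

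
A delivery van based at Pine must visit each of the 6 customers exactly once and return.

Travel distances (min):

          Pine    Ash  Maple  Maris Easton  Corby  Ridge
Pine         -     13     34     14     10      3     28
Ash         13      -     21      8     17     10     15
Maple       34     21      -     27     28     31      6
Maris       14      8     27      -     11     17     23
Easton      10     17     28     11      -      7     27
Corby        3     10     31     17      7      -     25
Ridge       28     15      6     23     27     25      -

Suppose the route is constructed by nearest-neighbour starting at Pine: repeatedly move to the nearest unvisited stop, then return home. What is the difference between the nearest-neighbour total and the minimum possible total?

Pine: Corby=3, Easton=10, Ash=13, Maris=14, Ridge=28, Maple=34 ⇒ Corby
Corby: Easton=7, Ash=10, Maris=17, Ridge=25, Maple=31 ⇒ Easton
Easton: Maris=11, Ash=17, Ridge=27, Maple=28 ⇒ Maris
Maris: Ash=8, Ridge=23, Maple=27 ⇒ Ash
Ash: Ridge=15, Maple=21 ⇒ Ridge
Ridge: Maple=6 ⇒ Maple
NN route Pine → Corby → Easton → Maris → Ash → Ridge → Maple → Pine costs 84.
Optimal: Pine → Maris → Ash → Ridge → Maple → Easton → Corby → Pine costs 81 (by enumerating all 360 distinct tours).
Excess = 84 − 81 = 3.

3 min longer than the optimal tour.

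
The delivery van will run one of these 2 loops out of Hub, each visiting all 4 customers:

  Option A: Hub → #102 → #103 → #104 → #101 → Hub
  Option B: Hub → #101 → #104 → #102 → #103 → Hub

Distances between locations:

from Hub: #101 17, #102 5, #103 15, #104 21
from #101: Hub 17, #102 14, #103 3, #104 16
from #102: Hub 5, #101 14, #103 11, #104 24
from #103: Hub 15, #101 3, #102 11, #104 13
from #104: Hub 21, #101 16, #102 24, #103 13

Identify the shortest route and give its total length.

Option A: 5 + 11 + 13 + 16 + 17 = 62
Option B: 17 + 16 + 24 + 11 + 15 = 83

Shortest is Option A, total 62.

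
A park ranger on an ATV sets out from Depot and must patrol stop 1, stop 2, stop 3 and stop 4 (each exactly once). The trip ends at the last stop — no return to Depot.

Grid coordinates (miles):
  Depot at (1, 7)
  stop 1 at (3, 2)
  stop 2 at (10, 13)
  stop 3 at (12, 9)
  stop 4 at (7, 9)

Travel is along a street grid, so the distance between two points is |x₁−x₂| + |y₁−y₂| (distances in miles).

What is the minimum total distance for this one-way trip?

There are 4! = 24 possible orderings.
Depot→stop 1→stop 2→stop 3→stop 4: 7+18+6+5 = 36
Depot→stop 1→stop 2→stop 4→stop 3: 7+18+7+5 = 37
Depot→stop 1→stop 3→stop 2→stop 4: 7+16+6+7 = 36
Depot→stop 1→stop 3→stop 4→stop 2: 7+16+5+7 = 35
Depot→stop 1→stop 4→stop 2→stop 3: 7+11+7+6 = 31
Depot→stop 1→stop 4→stop 3→stop 2: 7+11+5+6 = 29
Depot→stop 2→stop 1→stop 3→stop 4: 15+18+16+5 = 54
Depot→stop 2→stop 1→stop 4→stop 3: 15+18+11+5 = 49
Depot→stop 2→stop 3→stop 1→stop 4: 15+6+16+11 = 48
Depot→stop 2→stop 3→stop 4→stop 1: 15+6+5+11 = 37
Depot→stop 2→stop 4→stop 1→stop 3: 15+7+11+16 = 49
Depot→stop 2→stop 4→stop 3→stop 1: 15+7+5+16 = 43
Depot→stop 3→stop 1→stop 2→stop 4: 13+16+18+7 = 54
Depot→stop 3→stop 1→stop 4→stop 2: 13+16+11+7 = 47
… (10 more)
The minimum is 29.
One shortest path: Depot → stop 1 → stop 4 → stop 3 → stop 2.

29 miles — the minimum one-way total.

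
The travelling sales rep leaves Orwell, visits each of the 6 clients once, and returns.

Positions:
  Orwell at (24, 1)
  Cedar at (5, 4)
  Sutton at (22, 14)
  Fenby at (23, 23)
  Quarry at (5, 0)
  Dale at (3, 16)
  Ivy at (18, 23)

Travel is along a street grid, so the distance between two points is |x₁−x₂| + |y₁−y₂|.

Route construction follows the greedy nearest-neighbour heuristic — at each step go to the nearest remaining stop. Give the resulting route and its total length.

Nearest-neighbour total = 90; route Orwell → Sutton → Fenby → Ivy → Dale → Cedar → Quarry → Orwell.

Orwell → [Sutton:15 / Quarry:20 / Cedar:22 / Fenby:23 / Ivy:28 / Dale:36] → Sutton (15)
Sutton → [Fenby:10 / Ivy:13 / Dale:21 / Cedar:27 / Quarry:31] → Fenby (10)
Fenby → [Ivy:5 / Dale:27 / Cedar:37 / Quarry:41] → Ivy (5)
Ivy → [Dale:22 / Cedar:32 / Quarry:36] → Dale (22)
Dale → [Cedar:14 / Quarry:18] → Cedar (14)
Cedar → [Quarry:4] → Quarry (4)
Return Quarry→Orwell: 20.
Total = 15 + 10 + 5 + 22 + 14 + 4 + 20 = 90.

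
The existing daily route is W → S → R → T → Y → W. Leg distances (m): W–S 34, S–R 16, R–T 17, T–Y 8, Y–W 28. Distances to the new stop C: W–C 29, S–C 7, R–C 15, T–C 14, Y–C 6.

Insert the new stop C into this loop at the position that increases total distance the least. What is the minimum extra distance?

+2 m — insert C between W and S.

Insertion cost between consecutive stops i–j is d(i,C) + d(C,j) − d(i,j):
  between W and S: 29 + 7 − 34 = 2
  between S and R: 7 + 15 − 16 = 6
  between R and T: 15 + 14 − 17 = 12
  between T and Y: 14 + 6 − 8 = 12
  between Y and W: 6 + 29 − 28 = 7
Cheapest insertion is between W and S, adding 2.
New total = 103 + 2 = 105.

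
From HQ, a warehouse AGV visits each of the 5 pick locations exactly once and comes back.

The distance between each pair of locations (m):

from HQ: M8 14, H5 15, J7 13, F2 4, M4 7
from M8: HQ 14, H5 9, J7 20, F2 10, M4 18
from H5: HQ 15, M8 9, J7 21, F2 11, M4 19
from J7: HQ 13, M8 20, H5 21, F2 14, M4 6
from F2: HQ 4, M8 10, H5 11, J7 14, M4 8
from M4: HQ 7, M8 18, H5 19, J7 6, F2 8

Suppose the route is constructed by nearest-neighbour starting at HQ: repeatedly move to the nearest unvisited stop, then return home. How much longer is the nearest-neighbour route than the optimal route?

5 m longer than the optimal tour.

HQ: F2=4, M4=7, J7=13, M8=14, H5=15 ⇒ F2
F2: M4=8, M8=10, H5=11, J7=14 ⇒ M4
M4: J7=6, M8=18, H5=19 ⇒ J7
J7: M8=20, H5=21 ⇒ M8
M8: H5=9 ⇒ H5
NN route HQ → F2 → M4 → J7 → M8 → H5 → HQ costs 62.
Optimal: HQ → F2 → M8 → H5 → J7 → M4 → HQ costs 57 (by enumerating all 60 distinct tours).
Excess = 62 − 57 = 5.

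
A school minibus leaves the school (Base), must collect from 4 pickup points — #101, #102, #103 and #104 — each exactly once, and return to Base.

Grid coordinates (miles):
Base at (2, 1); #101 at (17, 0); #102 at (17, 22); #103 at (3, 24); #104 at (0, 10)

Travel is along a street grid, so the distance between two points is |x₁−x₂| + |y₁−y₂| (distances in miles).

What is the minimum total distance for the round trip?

Minimum total distance: 82 miles.

There are 12 distinct closed tours to check (reversals are equivalent).
Base→#101→#102→#103→#104→Base: 16+22+16+17+11 = 82
Base→#101→#102→#104→#103→Base: 16+22+29+17+24 = 108
Base→#101→#103→#102→#104→Base: 16+38+16+29+11 = 110
Base→#101→#103→#104→#102→Base: 16+38+17+29+36 = 136
Base→#101→#104→#102→#103→Base: 16+27+29+16+24 = 112
Base→#101→#104→#103→#102→Base: 16+27+17+16+36 = 112
Base→#102→#101→#103→#104→Base: 36+22+38+17+11 = 124
Base→#102→#101→#104→#103→Base: 36+22+27+17+24 = 126
Base→#102→#103→#101→#104→Base: 36+16+38+27+11 = 128
Base→#102→#104→#101→#103→Base: 36+29+27+38+24 = 154
Base→#103→#101→#102→#104→Base: 24+38+22+29+11 = 124
Base→#103→#102→#101→#104→Base: 24+16+22+27+11 = 100
The minimum is 82.
One optimal route: Base → #101 → #102 → #103 → #104 → Base (or its reverse).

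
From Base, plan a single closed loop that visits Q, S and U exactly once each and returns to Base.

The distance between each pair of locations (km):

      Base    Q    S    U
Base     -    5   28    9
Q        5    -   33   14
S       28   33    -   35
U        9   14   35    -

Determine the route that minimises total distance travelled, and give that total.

There are 3 distinct closed tours to check (reversals are equivalent).
Base→Q→S→U→Base: 5+33+35+9 = 82
Base→Q→U→S→Base: 5+14+35+28 = 82
Base→S→Q→U→Base: 28+33+14+9 = 84
The minimum is 82.
One optimal route: Base → Q → S → U → Base (or its reverse).

Shortest round trip = 82 km.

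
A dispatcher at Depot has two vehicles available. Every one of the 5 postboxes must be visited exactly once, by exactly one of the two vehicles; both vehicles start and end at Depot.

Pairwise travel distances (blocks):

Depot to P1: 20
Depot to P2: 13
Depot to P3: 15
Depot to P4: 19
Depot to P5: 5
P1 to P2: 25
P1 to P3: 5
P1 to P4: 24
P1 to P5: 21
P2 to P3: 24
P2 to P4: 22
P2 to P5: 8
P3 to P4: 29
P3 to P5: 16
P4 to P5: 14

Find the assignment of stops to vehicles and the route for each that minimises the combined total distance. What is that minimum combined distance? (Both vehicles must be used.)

Try each way of splitting the stops between the two vehicles (each non-empty) and, for each split, find the best tour for each vehicle:
  {P1} + {P2, P3, P4, P5}: 40 + 79 = 119
  {P2} + {P1, P3, P4, P5}: 26 + 63 = 89
  {P1, P2} + {P3, P4, P5}: 58 + 63 = 121
  {P3} + {P1, P2, P4, P5}: 30 + 79 = 109
  {P1, P3} + {P2, P4, P5}: 40 + 54 = 94
  {P2, P3} + {P1, P4, P5}: 52 + 63 = 115
  … (15 splits in total)
Best: vehicle 1 Depot → P2 → Depot = 26; vehicle 2 Depot → P3 → P1 → P4 → P5 → Depot = 63; combined 89.

Minimum combined distance: 89 blocks.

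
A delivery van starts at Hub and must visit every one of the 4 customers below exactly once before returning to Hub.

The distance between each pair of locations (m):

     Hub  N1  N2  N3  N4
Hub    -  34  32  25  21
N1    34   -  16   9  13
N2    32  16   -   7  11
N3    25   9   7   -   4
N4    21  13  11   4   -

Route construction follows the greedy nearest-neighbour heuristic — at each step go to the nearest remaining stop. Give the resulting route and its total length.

From Hub: distances to unvisited — N4=21, N3=25, N2=32, N1=34. Nearest is N4 (21).
From N4: distances to unvisited — N3=4, N2=11, N1=13. Nearest is N3 (4).
From N3: distances to unvisited — N2=7, N1=9. Nearest is N2 (7).
From N2: distances to unvisited — N1=16. Nearest is N1 (16).
Return N1→Hub: 34.
Total = 21 + 4 + 7 + 16 + 34 = 82.

Total distance 82 m via the nearest-neighbour route Hub → N4 → N3 → N2 → N1 → Hub.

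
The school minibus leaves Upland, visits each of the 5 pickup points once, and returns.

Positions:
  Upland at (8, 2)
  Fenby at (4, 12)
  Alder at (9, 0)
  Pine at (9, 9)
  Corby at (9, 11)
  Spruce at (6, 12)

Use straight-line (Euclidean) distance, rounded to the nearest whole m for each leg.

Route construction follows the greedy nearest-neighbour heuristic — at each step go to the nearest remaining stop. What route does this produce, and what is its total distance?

From Upland: distances to unvisited — Alder=2, Pine=7, Corby=9, Spruce=10, Fenby=11. Nearest is Alder (2).
From Alder: distances to unvisited — Pine=9, Corby=11, Spruce=12, Fenby=13. Nearest is Pine (9).
From Pine: distances to unvisited — Corby=2, Spruce=4, Fenby=6. Nearest is Corby (2).
From Corby: distances to unvisited — Spruce=3, Fenby=5. Nearest is Spruce (3).
From Spruce: distances to unvisited — Fenby=2. Nearest is Fenby (2).
Return Fenby→Upland: 11.
Total = 2 + 9 + 2 + 3 + 2 + 11 = 29.

29 m along Upland → Alder → Pine → Corby → Spruce → Fenby → Upland.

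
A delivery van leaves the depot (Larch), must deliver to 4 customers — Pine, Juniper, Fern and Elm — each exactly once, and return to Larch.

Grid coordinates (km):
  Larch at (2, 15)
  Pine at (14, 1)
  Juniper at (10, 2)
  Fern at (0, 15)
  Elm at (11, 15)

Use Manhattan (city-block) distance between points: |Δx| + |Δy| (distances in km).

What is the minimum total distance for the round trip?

Minimum total distance: 56 km.

There are 12 distinct closed tours to check (reversals are equivalent).
Larch → Pine → Juniper → Fern → Elm → Larch: 26+5+23+11+9 = 74
Larch → Pine → Juniper → Elm → Fern → Larch: 26+5+14+11+2 = 58
Larch → Pine → Fern → Juniper → Elm → Larch: 26+28+23+14+9 = 100
Larch → Pine → Fern → Elm → Juniper → Larch: 26+28+11+14+21 = 100
Larch → Pine → Elm → Juniper → Fern → Larch: 26+17+14+23+2 = 82
Larch → Pine → Elm → Fern → Juniper → Larch: 26+17+11+23+21 = 98
Larch → Juniper → Pine → Fern → Elm → Larch: 21+5+28+11+9 = 74
Larch → Juniper → Pine → Elm → Fern → Larch: 21+5+17+11+2 = 56
Larch → Juniper → Fern → Pine → Elm → Larch: 21+23+28+17+9 = 98
Larch → Juniper → Elm → Pine → Fern → Larch: 21+14+17+28+2 = 82
Larch → Fern → Pine → Juniper → Elm → Larch: 2+28+5+14+9 = 58
Larch → Fern → Juniper → Pine → Elm → Larch: 2+23+5+17+9 = 56
The minimum is 56.
One optimal route: Larch → Juniper → Pine → Elm → Fern → Larch (or its reverse).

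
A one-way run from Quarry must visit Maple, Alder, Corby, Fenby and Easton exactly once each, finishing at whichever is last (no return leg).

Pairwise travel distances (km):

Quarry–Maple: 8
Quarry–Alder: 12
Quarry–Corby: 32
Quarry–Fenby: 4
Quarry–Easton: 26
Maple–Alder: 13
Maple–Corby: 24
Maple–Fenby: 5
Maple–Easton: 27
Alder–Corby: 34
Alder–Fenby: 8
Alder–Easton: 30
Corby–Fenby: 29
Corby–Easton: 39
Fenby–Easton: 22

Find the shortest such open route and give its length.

There are 5! = 120 possible orderings.
Quarry - Maple - Alder - Corby - Fenby - Easton: 8+13+34+29+22 = 106
Quarry - Maple - Alder - Corby - Easton - Fenby: 8+13+34+39+22 = 116
Quarry - Maple - Alder - Fenby - Corby - Easton: 8+13+8+29+39 = 97
Quarry - Maple - Alder - Fenby - Easton - Corby: 8+13+8+22+39 = 90
Quarry - Maple - Alder - Easton - Corby - Fenby: 8+13+30+39+29 = 119
Quarry - Maple - Alder - Easton - Fenby - Corby: 8+13+30+22+29 = 102
Quarry - Maple - Corby - Alder - Fenby - Easton: 8+24+34+8+22 = 96
Quarry - Maple - Corby - Alder - Easton - Fenby: 8+24+34+30+22 = 118
Quarry - Maple - Corby - Fenby - Alder - Easton: 8+24+29+8+30 = 99
Quarry - Maple - Corby - Fenby - Easton - Alder: 8+24+29+22+30 = 113
Quarry - Maple - Corby - Easton - Alder - Fenby: 8+24+39+30+8 = 109
Quarry - Maple - Corby - Easton - Fenby - Alder: 8+24+39+22+8 = 101
Quarry - Maple - Fenby - Alder - Corby - Easton: 8+5+8+34+39 = 94
Quarry - Maple - Fenby - Alder - Easton - Corby: 8+5+8+30+39 = 90
… (106 more)
Quarry - Alder - Fenby - Maple - Corby - Easton: 12+8+5+24+39 = 88  ← best
The minimum is 88.
One shortest path: Quarry → Alder → Fenby → Maple → Corby → Easton.

Shortest open route: 88 km.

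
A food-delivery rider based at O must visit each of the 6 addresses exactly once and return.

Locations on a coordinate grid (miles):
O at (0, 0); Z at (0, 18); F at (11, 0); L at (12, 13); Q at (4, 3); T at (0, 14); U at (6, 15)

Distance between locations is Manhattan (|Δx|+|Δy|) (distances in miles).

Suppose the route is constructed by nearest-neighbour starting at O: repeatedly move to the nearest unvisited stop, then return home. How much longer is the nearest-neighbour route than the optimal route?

Excess over optimum: 2 miles.

From O: Q=7, F=11, T=14, Z=18, U=21, L=25 → choose Q (7).
From Q: F=10, U=14, T=15, L=18, Z=19 → choose F (10).
From F: L=14, U=20, T=25, Z=29 → choose L (14).
From L: U=8, T=13, Z=17 → choose U (8).
From U: T=7, Z=9 → choose T (7).
From T: Z=4 → choose Z (4).
NN route O → Q → F → L → U → T → Z → O costs 68.
Optimal: O → Q → F → L → U → Z → T → O costs 66 (by enumerating all 360 distinct tours).
Excess = 68 − 66 = 2.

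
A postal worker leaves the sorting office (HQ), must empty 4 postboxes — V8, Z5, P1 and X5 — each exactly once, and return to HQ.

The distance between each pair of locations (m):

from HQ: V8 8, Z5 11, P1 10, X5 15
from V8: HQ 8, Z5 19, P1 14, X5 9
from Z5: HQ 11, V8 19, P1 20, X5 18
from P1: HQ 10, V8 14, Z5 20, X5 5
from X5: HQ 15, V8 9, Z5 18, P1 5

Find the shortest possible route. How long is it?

There are 12 distinct closed tours to check (reversals are equivalent).
HQ - V8 - Z5 - P1 - X5 - HQ: 8+19+20+5+15 = 67
HQ - V8 - Z5 - X5 - P1 - HQ: 8+19+18+5+10 = 60
HQ - V8 - P1 - Z5 - X5 - HQ: 8+14+20+18+15 = 75
HQ - V8 - P1 - X5 - Z5 - HQ: 8+14+5+18+11 = 56
HQ - V8 - X5 - Z5 - P1 - HQ: 8+9+18+20+10 = 65
HQ - V8 - X5 - P1 - Z5 - HQ: 8+9+5+20+11 = 53
HQ - Z5 - V8 - P1 - X5 - HQ: 11+19+14+5+15 = 64
HQ - Z5 - V8 - X5 - P1 - HQ: 11+19+9+5+10 = 54
HQ - Z5 - P1 - V8 - X5 - HQ: 11+20+14+9+15 = 69
HQ - Z5 - X5 - V8 - P1 - HQ: 11+18+9+14+10 = 62
HQ - P1 - V8 - Z5 - X5 - HQ: 10+14+19+18+15 = 76
HQ - P1 - Z5 - V8 - X5 - HQ: 10+20+19+9+15 = 73
The minimum is 53.
One optimal route: HQ → V8 → X5 → P1 → Z5 → HQ (or its reverse).

53 m — the shortest possible round trip.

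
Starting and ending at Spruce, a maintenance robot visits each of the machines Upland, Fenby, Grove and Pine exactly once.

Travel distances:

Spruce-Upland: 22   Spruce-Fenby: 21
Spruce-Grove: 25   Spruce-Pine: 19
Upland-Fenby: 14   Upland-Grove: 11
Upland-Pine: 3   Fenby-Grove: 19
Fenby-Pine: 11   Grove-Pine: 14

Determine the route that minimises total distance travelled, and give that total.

Minimum total distance: 71.

With 4 stops there are 4!/2 = 12 distinct round trips (a route and its reverse cost the same).
Spruce → Upland → Fenby → Grove → Pine → Spruce: 22+14+19+14+19 = 88
Spruce → Upland → Fenby → Pine → Grove → Spruce: 22+14+11+14+25 = 86
Spruce → Upland → Grove → Fenby → Pine → Spruce: 22+11+19+11+19 = 82
Spruce → Upland → Grove → Pine → Fenby → Spruce: 22+11+14+11+21 = 79
Spruce → Upland → Pine → Fenby → Grove → Spruce: 22+3+11+19+25 = 80
Spruce → Upland → Pine → Grove → Fenby → Spruce: 22+3+14+19+21 = 79
Spruce → Fenby → Upland → Grove → Pine → Spruce: 21+14+11+14+19 = 79
Spruce → Fenby → Upland → Pine → Grove → Spruce: 21+14+3+14+25 = 77
Spruce → Fenby → Grove → Upland → Pine → Spruce: 21+19+11+3+19 = 73
Spruce → Fenby → Pine → Upland → Grove → Spruce: 21+11+3+11+25 = 71
Spruce → Grove → Upland → Fenby → Pine → Spruce: 25+11+14+11+19 = 80
Spruce → Grove → Fenby → Upland → Pine → Spruce: 25+19+14+3+19 = 80
The minimum is 71.
One optimal route: Spruce → Fenby → Pine → Upland → Grove → Spruce (or its reverse).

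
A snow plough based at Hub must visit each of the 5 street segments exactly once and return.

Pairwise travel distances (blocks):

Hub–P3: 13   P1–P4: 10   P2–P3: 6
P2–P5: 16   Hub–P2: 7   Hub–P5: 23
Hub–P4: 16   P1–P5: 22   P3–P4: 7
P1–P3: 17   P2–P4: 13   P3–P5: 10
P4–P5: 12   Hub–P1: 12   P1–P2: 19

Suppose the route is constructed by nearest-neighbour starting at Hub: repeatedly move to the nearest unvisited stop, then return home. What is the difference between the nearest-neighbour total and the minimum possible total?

18 blocks longer than the optimal tour.

From Hub: P2=7, P1=12, P3=13, P4=16, P5=23 → choose P2 (7).
From P2: P3=6, P4=13, P5=16, P1=19 → choose P3 (6).
From P3: P4=7, P5=10, P1=17 → choose P4 (7).
From P4: P1=10, P5=12 → choose P1 (10).
From P1: P5=22 → choose P5 (22).
NN route Hub → P2 → P3 → P4 → P1 → P5 → Hub costs 75.
Optimal: Hub → P1 → P4 → P5 → P3 → P2 → Hub costs 57 (by enumerating all 60 distinct tours).
Excess = 75 − 57 = 18.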